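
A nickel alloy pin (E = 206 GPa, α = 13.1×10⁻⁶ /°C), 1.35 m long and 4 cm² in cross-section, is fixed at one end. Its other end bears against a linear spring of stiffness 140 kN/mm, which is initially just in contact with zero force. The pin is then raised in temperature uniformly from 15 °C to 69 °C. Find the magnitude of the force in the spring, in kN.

Free thermal expansion: δ_free = αΔT L = 13.1×10⁻⁶ × 54 × 1350 = 0.955 mm.
Let P be the compressive force at the spring. The pin shortens elastically by PL/(AE) and the spring compresses by P/k; together these equal δ_free.
So P = δ_free / [L/(AE) + 1/k] = 0.955 / [ 1350/(400×206×10³) + 1/(140×10³) ].
P = 0.955 / 2.353×10⁻⁵ = 40590 N.

P ≈ 40.6 kN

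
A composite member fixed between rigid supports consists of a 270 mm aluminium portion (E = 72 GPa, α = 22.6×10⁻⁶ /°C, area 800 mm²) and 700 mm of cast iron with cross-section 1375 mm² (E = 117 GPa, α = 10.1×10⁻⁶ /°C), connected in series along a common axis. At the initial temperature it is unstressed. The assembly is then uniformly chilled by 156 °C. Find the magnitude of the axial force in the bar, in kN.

Free thermal contraction of the whole bar: Σ αᵢΔT Lᵢ = 22.6×10⁻⁶×156×270 + 10.1×10⁻⁶×156×700 = 2.055 mm.
The walls prevent any net length change, so an axial force P (same in every segment) develops. Compatibility: P · Σ Lᵢ/(AᵢEᵢ) = δ_free.
The series flexibility is Σ Lᵢ/(AᵢEᵢ) = 270/(800×72×10³) + 700/(1375×117×10³) = 9.039×10⁻⁶ mm/N.
P = 2.055 / 9.039×10⁻⁶ = 227300 N = 227.3 kN, tensile.

P ≈ 227 kN (tensile)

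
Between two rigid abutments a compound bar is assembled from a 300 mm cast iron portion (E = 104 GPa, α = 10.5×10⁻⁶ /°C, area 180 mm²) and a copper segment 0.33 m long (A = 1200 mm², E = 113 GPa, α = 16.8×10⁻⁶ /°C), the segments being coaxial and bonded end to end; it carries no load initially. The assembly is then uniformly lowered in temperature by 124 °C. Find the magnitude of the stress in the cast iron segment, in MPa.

If the supports were absent, the total length change would be Σ αᵢΔT Lᵢ = 10.5×10⁻⁶×124×300 + 16.8×10⁻⁶×124×330 = 1.078 mm.
Since the ends are fixed, an axial force P builds up, equal in every segment, with P · Σ Lᵢ/(AᵢEᵢ) = δ_free.
Σ Lᵢ/(AᵢEᵢ) = 300/(180×104×10³) + 330/(1200×113×10³) = 1.846×10⁻⁵ mm/N.
P = 1.078 / 1.846×10⁻⁵ = 58400 N = 58.4 kN, tensile.
σ_{cast iron} = P / A = 58400 / 180 = 324.5 MPa.

σ ≈ 324 MPa (tensile)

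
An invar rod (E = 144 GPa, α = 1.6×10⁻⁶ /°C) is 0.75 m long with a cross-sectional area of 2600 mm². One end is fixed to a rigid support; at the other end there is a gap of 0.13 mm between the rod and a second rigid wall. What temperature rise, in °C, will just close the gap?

ΔT ≈ 108 °C

The gap closes when αΔT L = 0.13 mm, since the rod is still unstressed at that instant.
ΔT = 0.13 / (1.6×10⁻⁶ × 750) = 108.3 °C.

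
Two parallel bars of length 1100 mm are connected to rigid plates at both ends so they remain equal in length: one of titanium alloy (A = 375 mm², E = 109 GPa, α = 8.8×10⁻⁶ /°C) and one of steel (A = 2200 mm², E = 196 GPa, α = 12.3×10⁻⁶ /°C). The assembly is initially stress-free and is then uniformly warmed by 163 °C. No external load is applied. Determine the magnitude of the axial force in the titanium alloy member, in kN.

P ≈ 21.3 kN (tensile in the titanium alloy)

Both members must finish at the same length. With the larger α, the steel tends to over-expand; the plates restrain it, putting the steel in compression and the titanium alloy in tension. With no external load the two internal forces are equal and opposite, magnitude P.
Setting the final lengths equal and cancelling L: (α₁ − α₂)ΔT = P/(A₁E₁) + P/(A₂E₂).
|α₁ − α₂|·ΔT = 3.5×10⁻⁶ × 163 = 0.0005705.
1/(A₁E₁) + 1/(A₂E₂) = 1/(375×109×10³) + 1/(2200×196×10³) = 2.678×10⁻⁸ N⁻¹.
So P = 0.0005705 / 2.678×10⁻⁸ = 21.3 kN.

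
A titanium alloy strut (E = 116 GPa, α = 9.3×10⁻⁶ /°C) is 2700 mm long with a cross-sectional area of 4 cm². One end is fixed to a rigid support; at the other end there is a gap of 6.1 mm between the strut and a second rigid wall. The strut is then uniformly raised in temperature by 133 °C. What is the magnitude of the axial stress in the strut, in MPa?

σ ≈ 0 MPa

Free thermal elongation = αΔT L = 9.3×10⁻⁶ × 133 × 2700 = 3.34 mm.
This is smaller than the 6.1 mm clearance, so the strut expands freely without reaching the stop — the stress is zero.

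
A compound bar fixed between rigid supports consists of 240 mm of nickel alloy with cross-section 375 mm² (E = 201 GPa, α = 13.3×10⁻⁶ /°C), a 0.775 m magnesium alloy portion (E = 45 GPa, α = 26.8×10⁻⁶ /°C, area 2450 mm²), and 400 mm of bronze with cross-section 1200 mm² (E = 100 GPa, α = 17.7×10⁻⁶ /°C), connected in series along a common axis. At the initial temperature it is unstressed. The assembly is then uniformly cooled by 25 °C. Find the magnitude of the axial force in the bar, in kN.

With the walls removed the bar would change length by δ_free = Σ αᵢΔT Lᵢ = 13.3×10⁻⁶×25×240 + 26.8×10⁻⁶×25×775 + 17.7×10⁻⁶×25×400 = 0.7761 mm.
Since the ends are fixed, an axial force P builds up, equal in every segment, with P · Σ Lᵢ/(AᵢEᵢ) = δ_free.
Σ Lᵢ/(AᵢEᵢ) = 240/(375×201×10³) + 775/(2450×45×10³) + 400/(1200×100×10³) = 1.355×10⁻⁵ mm/N.
P = 0.7761 / 1.355×10⁻⁵ = 57290 N = 57.29 kN, tensile.

P ≈ 57.3 kN (tensile)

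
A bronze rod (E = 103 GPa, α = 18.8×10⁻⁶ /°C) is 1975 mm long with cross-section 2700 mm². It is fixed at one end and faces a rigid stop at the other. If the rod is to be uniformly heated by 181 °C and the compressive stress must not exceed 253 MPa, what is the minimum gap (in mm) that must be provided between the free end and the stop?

g ≈ 1.87 mm

With no wall the rod would lengthen by αΔT L = 18.8×10⁻⁶ × 181 × 1975 = 6.721 mm.
At the allowable stress the elastic shortening the wall may impose is σL/E = 253 × 1975 / (103×10³) = 4.851 mm.
The gap must absorb the remainder: g_min = 6.721 − 4.851 = 1.869 mm.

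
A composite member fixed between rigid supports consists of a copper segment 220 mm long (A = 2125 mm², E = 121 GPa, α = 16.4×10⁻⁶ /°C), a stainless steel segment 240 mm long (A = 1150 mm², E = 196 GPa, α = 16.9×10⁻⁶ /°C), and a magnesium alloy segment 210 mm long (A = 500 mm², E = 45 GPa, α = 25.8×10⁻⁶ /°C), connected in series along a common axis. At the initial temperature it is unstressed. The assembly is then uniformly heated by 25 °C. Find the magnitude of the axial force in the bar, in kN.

Free thermal expansion of the whole bar: Σ αᵢΔT Lᵢ = 16.4×10⁻⁶×25×220 + 16.9×10⁻⁶×25×240 + 25.8×10⁻⁶×25×210 = 0.327 mm.
The rigid supports impose zero overall length change; the single axial force P common to all segments must satisfy P Σ Lᵢ/(AᵢEᵢ) = δ_free.
Σ Lᵢ/(AᵢEᵢ) = 220/(2125×121×10³) + 240/(1150×196×10³) + 210/(500×45×10³) = 1.125×10⁻⁵ mm/N.
So P = 0.327 / 1.125×10⁻⁵ = 29.06 kN, compressive.

P ≈ 29.1 kN (compressive)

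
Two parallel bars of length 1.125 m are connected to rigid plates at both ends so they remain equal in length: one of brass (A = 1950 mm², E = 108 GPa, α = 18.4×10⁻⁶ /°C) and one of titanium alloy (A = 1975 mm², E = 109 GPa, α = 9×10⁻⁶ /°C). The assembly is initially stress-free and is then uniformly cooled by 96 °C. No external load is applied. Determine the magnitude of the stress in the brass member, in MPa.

σ ≈ 49.3 MPa (tensile)

Both members must finish at the same length. With the larger α, the brass tends to over-contract; the plates restrain it, putting the brass in tension and the titanium alloy in compression. With no external load the two internal forces are equal and opposite, magnitude P.
Setting the final lengths equal and cancelling L: (α₁ − α₂)ΔT = P/(A₁E₁) + P/(A₂E₂).
|α₁ − α₂|·ΔT = 9.4×10⁻⁶ × 96 = 0.0009024.
1/(A₁E₁) + 1/(A₂E₂) = 1/(1950×108×10³) + 1/(1975×109×10³) = 9.394×10⁻⁹ N⁻¹.
P = 0.0009024 / 9.394×10⁻⁹ = 96070 N = 96.07 kN.
σ_{brass} = P/A₁ = 96070/1950 = 49.26 MPa, tensile.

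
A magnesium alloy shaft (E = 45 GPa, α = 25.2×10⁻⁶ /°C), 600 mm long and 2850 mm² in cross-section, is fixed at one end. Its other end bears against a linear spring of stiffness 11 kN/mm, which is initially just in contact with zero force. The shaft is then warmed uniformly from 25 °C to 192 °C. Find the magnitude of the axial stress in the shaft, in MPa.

σ ≈ 9.27 MPa (compressive)

If the spring were absent the shaft would lengthen by αΔT L = 25.2×10⁻⁶ × 167 × 600 = 2.525 mm.
With a force P in the spring, the elastic change of the shaft is PL/(AE) and that of the spring is P/k; compatibility requires their sum to equal δ_free.
P [ L/(AE) + 1/k ] = δ_free → P [ 600/(2850×45×10³) + 1/(11×10³) ] = 2.525.
P = 2.525 / 9.559×10⁻⁵ = 26420 N.
σ = P/A = 26420/2850 = 9.269 MPa.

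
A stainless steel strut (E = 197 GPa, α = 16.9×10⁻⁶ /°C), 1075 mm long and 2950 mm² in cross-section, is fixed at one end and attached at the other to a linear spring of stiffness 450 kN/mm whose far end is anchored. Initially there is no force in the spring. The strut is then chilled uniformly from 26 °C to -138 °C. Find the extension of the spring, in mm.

The unrestrained thermal change is αΔT L = 16.9×10⁻⁶ × 164 × 1075 = 2.979 mm.
Let P be the tensile force in the spring. The strut extends elastically by PL/(AE) and the spring stretches by P/k; together these equal δ_free.
So P = δ_free / [L/(AE) + 1/k] = 2.979 / [ 1075/(2950×197×10³) + 1/(450×10³) ].
P = 2.979 / 4.072×10⁻⁶ = 731700 N.
Spring extension = P/k = 731700/(450×10³) = 1.626 mm.

δ ≈ 1.63 mm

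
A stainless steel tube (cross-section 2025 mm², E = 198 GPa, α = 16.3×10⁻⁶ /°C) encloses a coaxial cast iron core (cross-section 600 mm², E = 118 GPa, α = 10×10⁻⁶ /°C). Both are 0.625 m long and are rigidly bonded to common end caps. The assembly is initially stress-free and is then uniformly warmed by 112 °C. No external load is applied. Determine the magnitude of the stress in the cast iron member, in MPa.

The stainless steel has the larger α, so on heating it would change length more than the cast iron if both were free. The rigid plates force a common final length, so the stainless steel is put into compression and the cast iron into tension, with equal and opposite forces P (no external load).
Compatibility of the two members (thermal + elastic change equal): (α₁ − α₂)ΔT = P·[1/(A₁E₁) + 1/(A₂E₂)].
|α₁ − α₂|·ΔT = 6.3×10⁻⁶ × 112 = 0.0007056.
1/(A₁E₁) + 1/(A₂E₂) = 1/(2025×198×10³) + 1/(600×118×10³) = 1.662×10⁻⁸ N⁻¹.
So P = 0.0007056 / 1.662×10⁻⁸ = 42.46 kN.
σ_{cast iron} = P/A₂ = 42460/600 = 70.77 MPa, tensile.

σ ≈ 70.8 MPa (tensile)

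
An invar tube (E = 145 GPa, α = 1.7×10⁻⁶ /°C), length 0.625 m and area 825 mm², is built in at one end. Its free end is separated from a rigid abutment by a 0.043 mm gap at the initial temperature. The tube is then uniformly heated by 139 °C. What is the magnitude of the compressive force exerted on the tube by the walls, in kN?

P ≈ 20 kN

Unrestrained expansion: δ_free = αΔT L = 1.7×10⁻⁶ × 139 × 625 = 0.1477 mm.
This exceeds the 0.043 mm gap, so the wall pushes back. The portion of expansion that must be recovered elastically is δ_free − gap = 0.1477 − 0.043 = 0.1047 mm.
That suppressed elongation corresponds to σ = E·Δ/L = 145×10³ × 0.1047/625 = 24.29 MPa.
Force on the wall = σA = 24.29 × 825 mm² = 20.04 kN.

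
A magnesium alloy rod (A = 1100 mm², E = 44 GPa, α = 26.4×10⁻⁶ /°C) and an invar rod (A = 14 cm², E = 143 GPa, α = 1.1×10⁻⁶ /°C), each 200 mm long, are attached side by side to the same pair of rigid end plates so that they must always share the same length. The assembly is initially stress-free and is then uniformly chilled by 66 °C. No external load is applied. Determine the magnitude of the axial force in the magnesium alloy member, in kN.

Both members must finish at the same length. With the larger α, the magnesium alloy tends to over-contract; the plates restrain it, putting the magnesium alloy in tension and the invar in compression. With no external load the two internal forces are equal and opposite, magnitude P.
Compatibility of the two members (thermal + elastic change equal): (α₁ − α₂)ΔT = P·[1/(A₁E₁) + 1/(A₂E₂)].
|α₁ − α₂|·ΔT = 25.3×10⁻⁶ × 66 = 0.00167.
1/(A₁E₁) + 1/(A₂E₂) = 1/(1100×44×10³) + 1/(1400×143×10³) = 2.566×10⁻⁸ N⁻¹.
P = 0.00167 / 2.566×10⁻⁸ = 65080 N = 65.08 kN.

P ≈ 65.1 kN (tensile in the magnesium alloy)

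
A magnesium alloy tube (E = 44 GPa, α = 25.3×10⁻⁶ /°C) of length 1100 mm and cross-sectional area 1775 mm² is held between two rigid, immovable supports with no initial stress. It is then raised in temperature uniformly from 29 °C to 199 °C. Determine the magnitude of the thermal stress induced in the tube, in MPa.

σ ≈ 189 MPa (compressive)

The supports are rigid, so the total axial strain is zero. The restrained thermal strain is ε = αΔT = 25.3×10⁻⁶ × 170 = 4301×10⁻⁶.
The stress required to suppress this strain is σ = Eε = 44×10³ × 4301×10⁻⁶ = 189.2 MPa, compressive since the tube is trying to expand.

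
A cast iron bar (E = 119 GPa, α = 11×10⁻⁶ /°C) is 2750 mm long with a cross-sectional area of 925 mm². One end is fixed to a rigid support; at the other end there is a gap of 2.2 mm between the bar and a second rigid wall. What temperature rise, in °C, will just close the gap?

ΔT ≈ 72.7 °C

Contact occurs when the free expansion equals the gap: αΔT L = 2.2 mm.
So ΔT = g/(αL) = 2.2/(11×10⁻⁶ × 2750) = 72.73 °C.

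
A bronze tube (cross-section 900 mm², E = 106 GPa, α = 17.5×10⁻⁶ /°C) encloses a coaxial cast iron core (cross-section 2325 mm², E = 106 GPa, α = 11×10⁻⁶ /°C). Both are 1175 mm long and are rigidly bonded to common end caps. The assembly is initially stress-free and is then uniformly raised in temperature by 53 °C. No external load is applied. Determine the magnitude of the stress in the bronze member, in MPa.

Both members must finish at the same length. With the larger α, the bronze tends to over-expand; the plates restrain it, putting the bronze in compression and the cast iron in tension. With no external load the two internal forces are equal and opposite, magnitude P.
Setting the final lengths equal and cancelling L: (α₁ − α₂)ΔT = P/(A₁E₁) + P/(A₂E₂).
|α₁ − α₂|·ΔT = 6.5×10⁻⁶ × 53 = 0.0003445.
1/(A₁E₁) + 1/(A₂E₂) = 1/(900×106×10³) + 1/(2325×106×10³) = 1.454×10⁻⁸ N⁻¹.
So P = 0.0003445 / 1.454×10⁻⁸ = 23.69 kN.
σ_{bronze} = P/A₁ = 23690/900 = 26.33 MPa, compressive.

σ ≈ 26.3 MPa (compressive)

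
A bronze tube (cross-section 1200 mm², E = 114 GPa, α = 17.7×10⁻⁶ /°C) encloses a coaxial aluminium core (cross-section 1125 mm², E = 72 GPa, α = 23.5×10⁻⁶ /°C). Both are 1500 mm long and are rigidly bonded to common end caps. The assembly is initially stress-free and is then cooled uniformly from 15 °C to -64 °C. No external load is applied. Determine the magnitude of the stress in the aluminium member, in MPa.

The aluminium has the larger α, so on cooling it would change length more than the bronze if both were free. The rigid plates force a common final length, so the aluminium is put into tension and the bronze into compression, with equal and opposite forces P (no external load).
Setting the final lengths equal and cancelling L: (α₁ − α₂)ΔT = P/(A₁E₁) + P/(A₂E₂).
|α₁ − α₂|·ΔT = 5.8×10⁻⁶ × 79 = 0.0004582.
1/(A₁E₁) + 1/(A₂E₂) = 1/(1200×114×10³) + 1/(1125×72×10³) = 1.966×10⁻⁸ N⁻¹.
So P = 0.0004582 / 1.966×10⁻⁸ = 23.31 kN.
σ_{aluminium} = P/A₂ = 23310/1125 = 20.72 MPa, tensile.

σ ≈ 20.7 MPa (tensile)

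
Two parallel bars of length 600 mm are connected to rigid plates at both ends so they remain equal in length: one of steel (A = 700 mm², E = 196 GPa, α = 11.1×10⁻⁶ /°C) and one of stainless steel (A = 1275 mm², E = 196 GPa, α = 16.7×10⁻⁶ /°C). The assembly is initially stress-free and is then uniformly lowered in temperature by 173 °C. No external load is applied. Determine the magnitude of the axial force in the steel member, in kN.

Both members must finish at the same length. With the larger α, the stainless steel tends to over-contract; the plates restrain it, putting the stainless steel in tension and the steel in compression. With no external load the two internal forces are equal and opposite, magnitude P.
Equating the net (thermal + elastic) strains gives |α₁ − α₂|·ΔT = P·[1/(A₁E₁) + 1/(A₂E₂)].
|α₁ − α₂|·ΔT = 5.6×10⁻⁶ × 173 = 0.0009688.
1/(A₁E₁) + 1/(A₂E₂) = 1/(700×196×10³) + 1/(1275×196×10³) = 1.129×10⁻⁸ N⁻¹.
So P = 0.0009688 / 1.129×10⁻⁸ = 85.81 kN.

P ≈ 85.8 kN (compressive in the steel)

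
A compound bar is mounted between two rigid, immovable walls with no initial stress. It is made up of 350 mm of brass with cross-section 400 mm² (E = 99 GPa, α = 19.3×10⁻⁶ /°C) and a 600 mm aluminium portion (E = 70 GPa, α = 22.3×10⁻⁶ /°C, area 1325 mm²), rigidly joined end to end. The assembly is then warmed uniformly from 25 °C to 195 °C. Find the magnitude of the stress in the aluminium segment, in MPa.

With the walls removed the bar would change length by δ_free = Σ αᵢΔT Lᵢ = 19.3×10⁻⁶×170×350 + 22.3×10⁻⁶×170×600 = 3.423 mm.
Since the ends are fixed, an axial force P builds up, equal in every segment, with P · Σ Lᵢ/(AᵢEᵢ) = δ_free.
The series flexibility is Σ Lᵢ/(AᵢEᵢ) = 350/(400×99×10³) + 600/(1325×70×10³) = 1.531×10⁻⁵ mm/N.
P = 3.423 / 1.531×10⁻⁵ = 223600 N = 223.6 kN, compressive.
σ_{aluminium} = P / A = 223600 / 1325 = 168.8 MPa.

σ ≈ 169 MPa (compressive)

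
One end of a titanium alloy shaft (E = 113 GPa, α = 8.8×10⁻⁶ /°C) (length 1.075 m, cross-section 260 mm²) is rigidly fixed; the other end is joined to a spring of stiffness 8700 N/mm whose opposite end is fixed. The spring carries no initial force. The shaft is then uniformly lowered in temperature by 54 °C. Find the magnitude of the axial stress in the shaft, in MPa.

The unrestrained thermal change is αΔT L = 8.8×10⁻⁶ × 54 × 1075 = 0.5108 mm.
Let P be the tensile force in the spring. The shaft extends elastically by PL/(AE) and the spring stretches by P/k; together these equal δ_free.
P [ L/(AE) + 1/k ] = δ_free → P [ 1075/(260×113×10³) + 1/(8700) ] = 0.5108.
P = 0.5108 / 0.0001515 = 3371 N.
σ = P/A = 3371/260 = 12.97 MPa.

σ ≈ 13 MPa (tensile)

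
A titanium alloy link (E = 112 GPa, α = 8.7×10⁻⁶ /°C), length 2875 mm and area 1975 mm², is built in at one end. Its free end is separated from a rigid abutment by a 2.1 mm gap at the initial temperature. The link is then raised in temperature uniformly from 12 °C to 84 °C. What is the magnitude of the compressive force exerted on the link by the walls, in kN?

P ≈ 0 kN

Free thermal elongation = αΔT L = 8.7×10⁻⁶ × 72 × 2875 = 1.801 mm.
Since δ_free = 1.8 mm is less than the 2.1 mm gap, the link never touches the wall. No axial force develops.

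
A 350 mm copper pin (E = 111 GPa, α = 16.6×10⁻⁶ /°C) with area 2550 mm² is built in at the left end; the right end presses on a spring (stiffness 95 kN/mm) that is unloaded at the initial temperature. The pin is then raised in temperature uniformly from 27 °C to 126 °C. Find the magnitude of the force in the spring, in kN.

P ≈ 48.9 kN

The unrestrained thermal change is αΔT L = 16.6×10⁻⁶ × 99 × 350 = 0.5752 mm.
Let P be the compressive force at the spring. The pin shortens elastically by PL/(AE) and the spring compresses by P/k; together these equal δ_free.
So P = δ_free / [L/(AE) + 1/k] = 0.5752 / [ 350/(2550×111×10³) + 1/(95×10³) ].
P = 0.5752 / 1.176×10⁻⁵ = 48900 N.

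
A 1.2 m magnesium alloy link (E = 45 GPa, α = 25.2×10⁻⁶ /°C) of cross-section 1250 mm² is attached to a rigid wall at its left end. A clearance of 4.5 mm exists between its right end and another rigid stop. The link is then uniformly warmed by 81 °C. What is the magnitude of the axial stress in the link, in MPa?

Unrestrained expansion: δ_free = αΔT L = 25.2×10⁻⁶ × 81 × 1200 = 2.449 mm.
This is smaller than the 4.5 mm clearance, so the link expands freely without reaching the stop — the stress is zero.

σ ≈ 0 MPa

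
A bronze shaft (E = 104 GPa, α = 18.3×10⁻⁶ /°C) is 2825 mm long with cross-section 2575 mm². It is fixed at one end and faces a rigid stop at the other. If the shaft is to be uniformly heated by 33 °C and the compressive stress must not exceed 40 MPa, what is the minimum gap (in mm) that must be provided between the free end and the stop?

g ≈ 0.619 mm

Free expansion if unrestrained: δ_free = αΔT L = 18.3×10⁻⁶ × 33 × 2825 = 1.706 mm.
At the allowable stress the elastic shortening the wall may impose is σL/E = 40 × 2825 / (104×10³) = 1.087 mm.
The gap must absorb the remainder: g_min = 1.706 − 1.087 = 0.6195 mm.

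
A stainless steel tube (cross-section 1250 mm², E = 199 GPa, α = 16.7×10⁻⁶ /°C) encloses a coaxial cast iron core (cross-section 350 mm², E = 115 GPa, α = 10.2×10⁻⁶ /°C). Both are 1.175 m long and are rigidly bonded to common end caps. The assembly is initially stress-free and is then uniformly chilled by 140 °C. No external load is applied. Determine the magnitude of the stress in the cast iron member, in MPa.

Both members must finish at the same length. With the larger α, the stainless steel tends to over-contract; the plates restrain it, putting the stainless steel in tension and the cast iron in compression. With no external load the two internal forces are equal and opposite, magnitude P.
Compatibility of the two members (thermal + elastic change equal): (α₁ − α₂)ΔT = P·[1/(A₁E₁) + 1/(A₂E₂)].
|α₁ − α₂|·ΔT = 6.5×10⁻⁶ × 140 = 0.00091.
1/(A₁E₁) + 1/(A₂E₂) = 1/(1250×199×10³) + 1/(350×115×10³) = 2.886×10⁻⁸ N⁻¹.
P = 0.00091 / 2.886×10⁻⁸ = 31530 N = 31.53 kN.
σ_{cast iron} = P/A₂ = 31530/350 = 90.08 MPa, compressive.

σ ≈ 90.1 MPa (compressive)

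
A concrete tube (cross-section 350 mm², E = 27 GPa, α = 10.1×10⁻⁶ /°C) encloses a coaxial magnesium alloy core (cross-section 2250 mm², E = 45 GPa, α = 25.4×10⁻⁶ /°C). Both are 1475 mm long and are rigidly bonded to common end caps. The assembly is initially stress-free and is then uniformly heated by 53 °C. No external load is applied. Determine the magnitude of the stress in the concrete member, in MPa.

σ ≈ 20 MPa (tensile)

Both members must finish at the same length. With the larger α, the magnesium alloy tends to over-expand; the plates restrain it, putting the magnesium alloy in compression and the concrete in tension. With no external load the two internal forces are equal and opposite, magnitude P.
Setting the final lengths equal and cancelling L: (α₁ − α₂)ΔT = P/(A₁E₁) + P/(A₂E₂).
|α₁ − α₂|·ΔT = 15.3×10⁻⁶ × 53 = 0.0008109.
1/(A₁E₁) + 1/(A₂E₂) = 1/(350×27×10³) + 1/(2250×45×10³) = 1.157×10⁻⁷ N⁻¹.
P = 0.0008109 / 1.157×10⁻⁷ = 7009 N = 7.009 kN.
σ_{concrete} = P/A₁ = 7009/350 = 20.03 MPa, tensile.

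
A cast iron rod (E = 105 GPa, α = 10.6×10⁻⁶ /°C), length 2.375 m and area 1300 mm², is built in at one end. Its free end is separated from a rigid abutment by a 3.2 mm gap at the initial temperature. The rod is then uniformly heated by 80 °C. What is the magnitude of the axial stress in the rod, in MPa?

Free thermal elongation = αΔT L = 10.6×10⁻⁶ × 80 × 2375 = 2.014 mm.
Since δ_free = 2.01 mm is less than the 3.2 mm gap, the rod never touches the wall. No axial force develops.

σ ≈ 0 MPa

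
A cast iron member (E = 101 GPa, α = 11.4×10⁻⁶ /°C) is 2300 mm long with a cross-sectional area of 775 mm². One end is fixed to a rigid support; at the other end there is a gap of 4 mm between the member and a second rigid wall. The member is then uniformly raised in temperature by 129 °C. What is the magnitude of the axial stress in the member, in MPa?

Free thermal elongation = αΔT L = 11.4×10⁻⁶ × 129 × 2300 = 3.382 mm.
Since δ_free = 3.38 mm is less than the 4 mm gap, the member never touches the wall. No axial force develops.

σ ≈ 0 MPa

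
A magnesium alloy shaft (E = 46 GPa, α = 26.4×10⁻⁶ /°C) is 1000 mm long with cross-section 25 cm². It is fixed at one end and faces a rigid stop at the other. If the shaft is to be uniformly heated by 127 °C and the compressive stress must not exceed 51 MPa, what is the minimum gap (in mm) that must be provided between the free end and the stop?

With no wall the shaft would lengthen by αΔT L = 26.4×10⁻⁶ × 127 × 1000 = 3.353 mm.
At the allowable stress the elastic shortening the wall may impose is σL/E = 51 × 1000 / (46×10³) = 1.109 mm.
The gap must absorb the remainder: g_min = 3.353 − 1.109 = 2.244 mm.

g ≈ 2.24 mm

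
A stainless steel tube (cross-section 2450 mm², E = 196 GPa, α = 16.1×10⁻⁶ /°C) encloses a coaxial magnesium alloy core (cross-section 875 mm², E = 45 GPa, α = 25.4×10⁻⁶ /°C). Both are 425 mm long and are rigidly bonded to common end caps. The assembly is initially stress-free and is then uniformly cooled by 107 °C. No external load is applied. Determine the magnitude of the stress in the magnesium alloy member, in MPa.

The magnesium alloy has the larger α, so on cooling it would change length more than the stainless steel if both were free. The rigid plates force a common final length, so the magnesium alloy is put into tension and the stainless steel into compression, with equal and opposite forces P (no external load).
Equating the net (thermal + elastic) strains gives |α₁ − α₂|·ΔT = P·[1/(A₁E₁) + 1/(A₂E₂)].
|α₁ − α₂|·ΔT = 9.3×10⁻⁶ × 107 = 0.0009951.
1/(A₁E₁) + 1/(A₂E₂) = 1/(2450×196×10³) + 1/(875×45×10³) = 2.748×10⁻⁸ N⁻¹.
So P = 0.0009951 / 2.748×10⁻⁸ = 36.21 kN.
σ_{magnesium alloy} = P/A₂ = 36210/875 = 41.39 MPa, tensile.

σ ≈ 41.4 MPa (tensile)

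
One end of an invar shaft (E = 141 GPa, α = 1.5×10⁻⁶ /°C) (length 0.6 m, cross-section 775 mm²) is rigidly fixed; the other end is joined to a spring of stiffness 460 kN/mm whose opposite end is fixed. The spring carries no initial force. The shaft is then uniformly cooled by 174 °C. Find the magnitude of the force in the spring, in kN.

Free thermal contraction: δ_free = αΔT L = 1.5×10⁻⁶ × 174 × 600 = 0.1566 mm.
Let P be the tensile force in the spring. The shaft extends elastically by PL/(AE) and the spring stretches by P/k; together these equal δ_free.
So P = δ_free / [L/(AE) + 1/k] = 0.1566 / [ 600/(775×141×10³) + 1/(460×10³) ].
P = 0.1566 / 7.665×10⁻⁶ = 20430 N.

P ≈ 20.4 kN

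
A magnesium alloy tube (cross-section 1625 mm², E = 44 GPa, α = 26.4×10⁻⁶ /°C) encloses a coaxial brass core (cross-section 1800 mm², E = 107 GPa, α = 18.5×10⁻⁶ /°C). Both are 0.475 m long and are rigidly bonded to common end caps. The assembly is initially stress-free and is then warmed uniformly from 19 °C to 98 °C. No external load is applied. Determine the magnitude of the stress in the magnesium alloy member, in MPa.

Equilibrium of a rigid end plate with no external load gives equal and opposite internal forces ±P in the two members. Since α_{magnesium alloy} > α_{brass}, heating drives the magnesium alloy into compression and the brass into tension.
Equating the net (thermal + elastic) strains gives |α₁ − α₂|·ΔT = P·[1/(A₁E₁) + 1/(A₂E₂)].
|α₁ − α₂|·ΔT = 7.9×10⁻⁶ × 79 = 0.0006241.
1/(A₁E₁) + 1/(A₂E₂) = 1/(1625×44×10³) + 1/(1800×107×10³) = 1.918×10⁻⁸ N⁻¹.
P = 0.0006241 / 1.918×10⁻⁸ = 32540 N = 32.54 kN.
σ_{magnesium alloy} = P/A₁ = 32540/1625 = 20.03 MPa, compressive.

σ ≈ 20 MPa (compressive)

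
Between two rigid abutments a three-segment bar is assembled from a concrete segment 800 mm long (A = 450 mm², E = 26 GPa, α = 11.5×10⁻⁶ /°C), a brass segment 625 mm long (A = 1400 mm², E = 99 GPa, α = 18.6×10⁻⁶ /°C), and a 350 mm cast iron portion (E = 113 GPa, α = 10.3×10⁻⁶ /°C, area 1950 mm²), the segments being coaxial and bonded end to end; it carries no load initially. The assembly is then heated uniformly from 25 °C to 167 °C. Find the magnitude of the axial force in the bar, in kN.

P ≈ 46.6 kN (compressive)

If the supports were absent, the total length change would be Σ αᵢΔT Lᵢ = 11.5×10⁻⁶×142×800 + 18.6×10⁻⁶×142×625 + 10.3×10⁻⁶×142×350 = 3.469 mm.
The walls prevent any net length change, so an axial force P (same in every segment) develops. Compatibility: P · Σ Lᵢ/(AᵢEᵢ) = δ_free.
Σ Lᵢ/(AᵢEᵢ) = 800/(450×26×10³) + 625/(1400×99×10³) + 350/(1950×113×10³) = 7.447×10⁻⁵ mm/N.
P = 3.469 / 7.447×10⁻⁵ = 46580 N = 46.58 kN, compressive.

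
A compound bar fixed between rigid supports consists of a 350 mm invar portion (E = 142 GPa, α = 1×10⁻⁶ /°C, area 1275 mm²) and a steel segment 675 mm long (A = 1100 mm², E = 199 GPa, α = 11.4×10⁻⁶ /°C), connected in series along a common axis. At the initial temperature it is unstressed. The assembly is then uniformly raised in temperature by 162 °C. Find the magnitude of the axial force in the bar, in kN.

If the supports were absent, the total length change would be Σ αᵢΔT Lᵢ = 1×10⁻⁶×162×350 + 11.4×10⁻⁶×162×675 = 1.303 mm.
Since the ends are fixed, an axial force P builds up, equal in every segment, with P · Σ Lᵢ/(AᵢEᵢ) = δ_free.
Σ Lᵢ/(AᵢEᵢ) = 350/(1275×142×10³) + 675/(1100×199×10³) = 5.017×10⁻⁶ mm/N.
So P = 1.303 / 5.017×10⁻⁶ = 259.8 kN, compressive.

P ≈ 260 kN (compressive)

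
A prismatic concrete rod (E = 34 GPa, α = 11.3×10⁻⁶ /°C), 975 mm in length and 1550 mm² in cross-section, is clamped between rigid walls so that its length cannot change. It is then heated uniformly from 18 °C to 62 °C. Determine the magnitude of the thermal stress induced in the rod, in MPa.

Because both ends are immovable the net strain is zero, and the suppressed thermal strain is αΔT = 11.3×10⁻⁶ × 44 = 497.2×10⁻⁶.
The stress required to suppress this strain is σ = Eε = 34×10³ × 497.2×10⁻⁶ = 16.9 MPa, compressive since the rod is trying to expand.

σ ≈ 16.9 MPa (compressive)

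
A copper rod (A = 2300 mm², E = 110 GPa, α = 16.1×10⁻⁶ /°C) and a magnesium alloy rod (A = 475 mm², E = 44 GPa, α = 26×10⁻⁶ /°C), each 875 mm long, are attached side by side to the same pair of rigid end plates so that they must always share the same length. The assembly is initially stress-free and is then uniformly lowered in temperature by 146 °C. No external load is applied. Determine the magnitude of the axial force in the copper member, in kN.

P ≈ 27.9 kN (compressive in the copper)

The magnesium alloy has the larger α, so on cooling it would change length more than the copper if both were free. The rigid plates force a common final length, so the magnesium alloy is put into tension and the copper into compression, with equal and opposite forces P (no external load).
Setting the final lengths equal and cancelling L: (α₁ − α₂)ΔT = P/(A₁E₁) + P/(A₂E₂).
|α₁ − α₂|·ΔT = 9.9×10⁻⁶ × 146 = 0.001445.
1/(A₁E₁) + 1/(A₂E₂) = 1/(2300×110×10³) + 1/(475×44×10³) = 5.18×10⁻⁸ N⁻¹.
P = 0.001445 / 5.18×10⁻⁸ = 27900 N = 27.9 kN.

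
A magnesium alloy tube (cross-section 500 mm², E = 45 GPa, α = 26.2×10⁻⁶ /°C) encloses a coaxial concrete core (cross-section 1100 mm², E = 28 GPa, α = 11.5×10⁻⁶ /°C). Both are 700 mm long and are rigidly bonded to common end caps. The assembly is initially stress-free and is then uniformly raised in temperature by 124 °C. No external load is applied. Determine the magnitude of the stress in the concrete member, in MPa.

Equilibrium of a rigid end plate with no external load gives equal and opposite internal forces ±P in the two members. Since α_{magnesium alloy} > α_{concrete}, heating drives the magnesium alloy into compression and the concrete into tension.
Setting the final lengths equal and cancelling L: (α₁ − α₂)ΔT = P/(A₁E₁) + P/(A₂E₂).
|α₁ − α₂|·ΔT = 14.7×10⁻⁶ × 124 = 0.001823.
1/(A₁E₁) + 1/(A₂E₂) = 1/(500×45×10³) + 1/(1100×28×10³) = 7.691×10⁻⁸ N⁻¹.
P = 0.001823 / 7.691×10⁻⁸ = 23700 N = 23.7 kN.
σ_{concrete} = P/A₂ = 23700/1100 = 21.55 MPa, tensile.

σ ≈ 21.5 MPa (tensile)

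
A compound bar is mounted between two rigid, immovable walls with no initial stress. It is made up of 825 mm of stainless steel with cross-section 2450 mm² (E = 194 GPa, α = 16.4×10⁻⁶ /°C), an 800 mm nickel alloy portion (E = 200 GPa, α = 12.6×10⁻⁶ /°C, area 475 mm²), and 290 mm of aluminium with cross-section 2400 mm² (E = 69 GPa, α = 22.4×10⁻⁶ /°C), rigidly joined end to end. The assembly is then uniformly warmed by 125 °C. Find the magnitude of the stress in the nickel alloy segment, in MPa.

Free thermal expansion of the whole bar: Σ αᵢΔT Lᵢ = 16.4×10⁻⁶×125×825 + 12.6×10⁻⁶×125×800 + 22.4×10⁻⁶×125×290 = 3.763 mm.
The walls prevent any net length change, so an axial force P (same in every segment) develops. Compatibility: P · Σ Lᵢ/(AᵢEᵢ) = δ_free.
The series flexibility is Σ Lᵢ/(AᵢEᵢ) = 825/(2450×194×10³) + 800/(475×200×10³) + 290/(2400×69×10³) = 1.191×10⁻⁵ mm/N.
So P = 3.763 / 1.191×10⁻⁵ = 316 kN, compressive.
σ_{nickel alloy} = P / A = 316000 / 475 = 665.3 MPa.

σ ≈ 665 MPa (compressive)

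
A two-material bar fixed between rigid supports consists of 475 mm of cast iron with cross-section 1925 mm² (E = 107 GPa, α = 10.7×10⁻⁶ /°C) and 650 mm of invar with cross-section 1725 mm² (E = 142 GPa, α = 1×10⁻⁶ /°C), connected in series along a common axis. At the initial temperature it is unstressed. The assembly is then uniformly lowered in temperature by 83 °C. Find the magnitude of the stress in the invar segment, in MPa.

σ ≈ 55.6 MPa (tensile)

With the walls removed the bar would change length by δ_free = Σ αᵢΔT Lᵢ = 10.7×10⁻⁶×83×475 + 1×10⁻⁶×83×650 = 0.4758 mm.
The walls prevent any net length change, so an axial force P (same in every segment) develops. Compatibility: P · Σ Lᵢ/(AᵢEᵢ) = δ_free.
Σ Lᵢ/(AᵢEᵢ) = 475/(1925×107×10³) + 650/(1725×142×10³) = 4.96×10⁻⁶ mm/N.
P = 0.4758 / 4.96×10⁻⁶ = 95930 N = 95.93 kN, tensile.
σ_{invar} = P / A = 95930 / 1725 = 55.61 MPa.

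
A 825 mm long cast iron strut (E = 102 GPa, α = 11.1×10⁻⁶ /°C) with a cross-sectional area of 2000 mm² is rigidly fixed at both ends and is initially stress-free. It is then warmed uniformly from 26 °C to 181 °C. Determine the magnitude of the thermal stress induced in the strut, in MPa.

The supports are rigid, so the total axial strain is zero. The restrained thermal strain is ε = αΔT = 11.1×10⁻⁶ × 155 = 1720.5×10⁻⁶.
Hence σ = E·αΔT = 102×10³ × 1720.5×10⁻⁶ = 175.5 MPa, compressive.

σ ≈ 175 MPa (compressive)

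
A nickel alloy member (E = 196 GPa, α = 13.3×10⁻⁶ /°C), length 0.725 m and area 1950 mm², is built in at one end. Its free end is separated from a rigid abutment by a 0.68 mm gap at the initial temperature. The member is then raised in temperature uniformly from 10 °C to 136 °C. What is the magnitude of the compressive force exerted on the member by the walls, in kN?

Unrestrained expansion: δ_free = αΔT L = 13.3×10⁻⁶ × 126 × 725 = 1.215 mm.
The gap closes (δ_free > 0.68 mm) and the wall then resists a further 1.215 − 0.68 = 0.535 mm of expansion.
That suppressed elongation corresponds to σ = E·Δ/L = 196×10³ × 0.535/725 = 144.6 MPa.
Force on the wall = σA = 144.6 × 1950 mm² = 282 kN.

P ≈ 282 kN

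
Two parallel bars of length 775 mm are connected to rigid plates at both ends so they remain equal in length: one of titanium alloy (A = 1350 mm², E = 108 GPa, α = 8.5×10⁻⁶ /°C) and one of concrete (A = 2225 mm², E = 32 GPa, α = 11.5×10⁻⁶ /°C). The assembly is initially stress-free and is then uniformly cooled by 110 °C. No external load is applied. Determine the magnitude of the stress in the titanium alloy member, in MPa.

Equilibrium of a rigid end plate with no external load gives equal and opposite internal forces ±P in the two members. Since α_{concrete} > α_{titanium alloy}, cooling drives the concrete into tension and the titanium alloy into compression.
Equating the net (thermal + elastic) strains gives |α₁ − α₂|·ΔT = P·[1/(A₁E₁) + 1/(A₂E₂)].
|α₁ − α₂|·ΔT = 3×10⁻⁶ × 110 = 0.00033.
1/(A₁E₁) + 1/(A₂E₂) = 1/(1350×108×10³) + 1/(2225×32×10³) = 2.09×10⁻⁸ N⁻¹.
So P = 0.00033 / 2.09×10⁻⁸ = 15.79 kN.
σ_{titanium alloy} = P/A₁ = 15790/1350 = 11.69 MPa, compressive.

σ ≈ 11.7 MPa (compressive)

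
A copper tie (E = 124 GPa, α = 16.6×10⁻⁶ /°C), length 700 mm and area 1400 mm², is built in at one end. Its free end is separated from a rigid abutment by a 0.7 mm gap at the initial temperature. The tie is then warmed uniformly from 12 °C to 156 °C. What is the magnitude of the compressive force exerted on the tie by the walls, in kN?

P ≈ 241 kN

Free thermal elongation = αΔT L = 16.6×10⁻⁶ × 144 × 700 = 1.673 mm.
This exceeds the 0.7 mm gap, so the wall pushes back. The portion of expansion that must be recovered elastically is δ_free − gap = 1.673 − 0.7 = 0.9733 mm.
Compatibility: PL/(AE) = 0.9733 mm, so σ = P/A = E × (0.9733/700) = 172.4 MPa.
P = σA = 172.4 × 1400 = 241.4 kN.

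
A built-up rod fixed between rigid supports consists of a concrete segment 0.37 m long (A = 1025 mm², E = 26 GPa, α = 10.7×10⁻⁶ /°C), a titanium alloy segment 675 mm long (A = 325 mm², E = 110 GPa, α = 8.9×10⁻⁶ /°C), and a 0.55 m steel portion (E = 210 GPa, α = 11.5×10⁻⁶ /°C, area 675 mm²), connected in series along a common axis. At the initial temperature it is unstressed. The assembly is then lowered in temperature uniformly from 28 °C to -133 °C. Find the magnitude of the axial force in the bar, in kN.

P ≈ 71.6 kN (tensile)

If the supports were absent, the total length change would be Σ αᵢΔT Lᵢ = 10.7×10⁻⁶×161×370 + 8.9×10⁻⁶×161×675 + 11.5×10⁻⁶×161×550 = 2.623 mm.
The rigid supports impose zero overall length change; the single axial force P common to all segments must satisfy P Σ Lᵢ/(AᵢEᵢ) = δ_free.
The series flexibility is Σ Lᵢ/(AᵢEᵢ) = 370/(1025×26×10³) + 675/(325×110×10³) + 550/(675×210×10³) = 3.664×10⁻⁵ mm/N.
P = 2.623 / 3.664×10⁻⁵ = 71580 N = 71.58 kN, tensile.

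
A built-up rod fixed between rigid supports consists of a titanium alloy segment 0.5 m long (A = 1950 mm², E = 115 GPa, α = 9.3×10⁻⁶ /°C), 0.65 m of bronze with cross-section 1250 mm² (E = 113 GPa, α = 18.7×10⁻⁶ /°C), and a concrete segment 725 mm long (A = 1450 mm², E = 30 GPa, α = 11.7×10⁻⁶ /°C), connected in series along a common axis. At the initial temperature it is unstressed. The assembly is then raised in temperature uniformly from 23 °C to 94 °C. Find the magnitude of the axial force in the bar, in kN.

Free thermal expansion of the whole bar: Σ αᵢΔT Lᵢ = 9.3×10⁻⁶×71×500 + 18.7×10⁻⁶×71×650 + 11.7×10⁻⁶×71×725 = 1.795 mm.
Since the ends are fixed, an axial force P builds up, equal in every segment, with P · Σ Lᵢ/(AᵢEᵢ) = δ_free.
Σ Lᵢ/(AᵢEᵢ) = 500/(1950×115×10³) + 650/(1250×113×10³) + 725/(1450×30×10³) = 2.35×10⁻⁵ mm/N.
So P = 1.795 / 2.35×10⁻⁵ = 76.41 kN, compressive.

P ≈ 76.4 kN (compressive)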